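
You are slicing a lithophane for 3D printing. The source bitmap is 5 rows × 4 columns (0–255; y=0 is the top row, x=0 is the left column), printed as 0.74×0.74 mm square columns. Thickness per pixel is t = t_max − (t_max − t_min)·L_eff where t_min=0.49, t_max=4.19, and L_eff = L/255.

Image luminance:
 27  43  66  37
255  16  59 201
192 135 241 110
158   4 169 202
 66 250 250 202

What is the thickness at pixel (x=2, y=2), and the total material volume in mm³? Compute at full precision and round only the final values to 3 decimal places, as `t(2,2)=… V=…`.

t(2,2)=0.693 V=24.571

span = t_max - t_min = 4.19 - 0.49 = 3.700
L(2,2) = 241, L_eff = 241/255 = 0.945098
t(2,2) = 4.19 - 3.700·0.945098 = 0.693
Σt over all 5·4 pixels = 114419/2550 ≈ 44.8701961
V = pitch²·Σt = 0.74²·114419/2550 = 24.571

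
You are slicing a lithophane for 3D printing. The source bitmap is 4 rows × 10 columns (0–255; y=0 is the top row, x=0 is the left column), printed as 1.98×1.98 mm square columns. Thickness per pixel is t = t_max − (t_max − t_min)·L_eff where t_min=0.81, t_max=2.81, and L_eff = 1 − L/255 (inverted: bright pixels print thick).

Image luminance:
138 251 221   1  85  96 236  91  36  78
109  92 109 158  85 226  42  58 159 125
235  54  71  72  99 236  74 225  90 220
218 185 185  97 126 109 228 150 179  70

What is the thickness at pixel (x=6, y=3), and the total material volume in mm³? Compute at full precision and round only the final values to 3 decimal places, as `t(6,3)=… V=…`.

t(6,3)=2.598 V=290.571

span = t_max - t_min = 2.81 - 0.81 = 2.000
L(6,3) = 228, L_eff = 1 - 228/255 = 0.105882 (inverted)
t(6,3) = 2.81 - 2.000·0.105882 = 2.598
Σt over all 4·10 pixels = 1260/17 ≈ 74.1176471
V = pitch²·Σt = 1.98²·1260/17 = 290.571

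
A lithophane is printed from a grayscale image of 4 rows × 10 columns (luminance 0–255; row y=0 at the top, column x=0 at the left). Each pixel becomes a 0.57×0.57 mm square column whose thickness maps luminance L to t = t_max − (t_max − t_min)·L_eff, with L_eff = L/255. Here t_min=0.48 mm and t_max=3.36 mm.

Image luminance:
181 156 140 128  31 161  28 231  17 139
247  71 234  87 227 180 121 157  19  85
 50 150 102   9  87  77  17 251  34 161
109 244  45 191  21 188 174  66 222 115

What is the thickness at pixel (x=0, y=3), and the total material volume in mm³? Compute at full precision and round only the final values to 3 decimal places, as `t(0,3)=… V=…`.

span = t_max - t_min = 3.36 - 0.48 = 2.880
L(0,3) = 109, L_eff = 109/255 = 0.427451
t(0,3) = 3.36 - 2.880·0.427451 = 2.129
Σt over all 4·10 pixels = 166728/2125 ≈ 78.4602353
V = pitch²·Σt = 0.57²·166728/2125 = 25.492

t(0,3)=2.129 V=25.492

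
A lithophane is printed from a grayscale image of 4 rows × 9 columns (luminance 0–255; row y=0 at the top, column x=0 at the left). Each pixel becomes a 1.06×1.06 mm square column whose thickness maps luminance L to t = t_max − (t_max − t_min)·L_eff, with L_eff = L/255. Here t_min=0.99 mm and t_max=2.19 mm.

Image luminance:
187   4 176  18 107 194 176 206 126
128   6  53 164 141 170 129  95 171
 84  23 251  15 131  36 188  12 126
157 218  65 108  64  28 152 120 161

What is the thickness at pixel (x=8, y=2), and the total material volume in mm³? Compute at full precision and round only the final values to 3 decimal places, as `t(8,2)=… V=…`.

t(8,2)=1.597 V=66.430

span = t_max - t_min = 2.19 - 0.99 = 1.200
L(8,2) = 126, L_eff = 126/255 = 0.494118
t(8,2) = 2.19 - 1.200·0.494118 = 1.597
Σt over all 4·9 pixels = 25127/425 ≈ 59.1223529
V = pitch²·Σt = 1.06²·25127/425 = 66.430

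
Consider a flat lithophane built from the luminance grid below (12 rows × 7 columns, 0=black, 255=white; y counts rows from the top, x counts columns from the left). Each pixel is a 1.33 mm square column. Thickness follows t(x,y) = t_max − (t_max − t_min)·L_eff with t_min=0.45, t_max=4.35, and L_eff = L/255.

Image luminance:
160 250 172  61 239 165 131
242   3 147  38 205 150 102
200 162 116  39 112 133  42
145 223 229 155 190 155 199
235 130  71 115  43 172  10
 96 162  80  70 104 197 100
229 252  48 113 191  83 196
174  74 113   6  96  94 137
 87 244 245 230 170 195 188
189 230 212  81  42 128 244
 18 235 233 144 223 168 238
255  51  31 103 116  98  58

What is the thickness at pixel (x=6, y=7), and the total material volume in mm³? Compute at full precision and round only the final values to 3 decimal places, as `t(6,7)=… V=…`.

span = t_max - t_min = 4.35 - 0.45 = 3.900
L(6,7) = 137, L_eff = 137/255 = 0.537255
t(6,7) = 4.35 - 3.900·0.537255 = 2.255
Σt over all 12·7 pixels = 77217/425 ≈ 181.6870588
V = pitch²·Σt = 1.33²·77217/425 = 321.386

t(6,7)=2.255 V=321.386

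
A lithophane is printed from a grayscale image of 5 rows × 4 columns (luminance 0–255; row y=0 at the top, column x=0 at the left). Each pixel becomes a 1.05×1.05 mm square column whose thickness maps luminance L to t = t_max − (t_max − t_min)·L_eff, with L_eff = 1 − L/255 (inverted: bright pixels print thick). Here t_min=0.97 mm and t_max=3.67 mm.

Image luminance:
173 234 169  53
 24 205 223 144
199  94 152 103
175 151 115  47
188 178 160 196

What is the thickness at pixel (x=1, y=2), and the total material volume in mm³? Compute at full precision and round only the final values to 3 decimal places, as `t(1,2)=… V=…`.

t(1,2)=1.965 V=56.211

span = t_max - t_min = 3.67 - 0.97 = 2.700
L(1,2) = 94, L_eff = 1 - 94/255 = 0.631373 (inverted)
t(1,2) = 3.67 - 2.700·0.631373 = 1.965
Σt over all 5·4 pixels = 43337/850 ≈ 50.9847059
V = pitch²·Σt = 1.05²·43337/850 = 56.211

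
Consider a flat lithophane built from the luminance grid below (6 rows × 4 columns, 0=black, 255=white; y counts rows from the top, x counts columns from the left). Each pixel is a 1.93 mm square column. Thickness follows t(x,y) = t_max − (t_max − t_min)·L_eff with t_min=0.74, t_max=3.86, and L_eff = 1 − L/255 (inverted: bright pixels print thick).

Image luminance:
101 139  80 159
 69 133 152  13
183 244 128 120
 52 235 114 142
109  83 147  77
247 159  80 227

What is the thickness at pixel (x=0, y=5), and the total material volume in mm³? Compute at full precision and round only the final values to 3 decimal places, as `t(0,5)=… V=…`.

span = t_max - t_min = 3.86 - 0.74 = 3.120
L(0,5) = 247, L_eff = 1 - 247/255 = 0.031373 (inverted)
t(0,5) = 3.86 - 3.120·0.031373 = 3.762
Σt over all 6·4 pixels = 120758/2125 ≈ 56.8272941
V = pitch²·Σt = 1.93²·120758/2125 = 211.676

t(0,5)=3.762 V=211.676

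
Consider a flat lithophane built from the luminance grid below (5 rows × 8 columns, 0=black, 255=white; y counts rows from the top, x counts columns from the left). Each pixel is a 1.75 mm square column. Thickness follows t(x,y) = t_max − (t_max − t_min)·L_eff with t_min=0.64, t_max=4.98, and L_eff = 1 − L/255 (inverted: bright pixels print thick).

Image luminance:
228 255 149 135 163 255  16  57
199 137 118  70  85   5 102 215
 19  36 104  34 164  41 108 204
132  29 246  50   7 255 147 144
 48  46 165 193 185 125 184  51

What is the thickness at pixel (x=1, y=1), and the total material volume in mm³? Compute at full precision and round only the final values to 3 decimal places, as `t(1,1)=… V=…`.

t(1,1)=2.972 V=334.113

span = t_max - t_min = 4.98 - 0.64 = 4.340
L(1,1) = 137, L_eff = 1 - 137/255 = 0.462745 (inverted)
t(1,1) = 4.98 - 4.340·0.462745 = 2.972
Σt over all 5·8 pixels = 695501/6375 ≈ 109.0981961
V = pitch²·Σt = 1.75²·695501/6375 = 334.113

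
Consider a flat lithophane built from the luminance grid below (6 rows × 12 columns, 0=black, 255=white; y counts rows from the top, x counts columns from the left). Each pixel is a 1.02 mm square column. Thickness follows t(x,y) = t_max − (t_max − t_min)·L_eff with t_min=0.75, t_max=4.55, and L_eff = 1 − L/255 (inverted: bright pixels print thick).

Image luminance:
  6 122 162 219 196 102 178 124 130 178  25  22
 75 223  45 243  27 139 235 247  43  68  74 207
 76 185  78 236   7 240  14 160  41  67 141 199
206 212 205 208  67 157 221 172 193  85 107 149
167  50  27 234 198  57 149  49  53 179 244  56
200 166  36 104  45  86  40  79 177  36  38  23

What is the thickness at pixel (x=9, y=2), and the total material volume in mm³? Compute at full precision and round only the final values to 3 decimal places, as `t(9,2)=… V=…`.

span = t_max - t_min = 4.55 - 0.75 = 3.800
L(9,2) = 67, L_eff = 1 - 67/255 = 0.737255 (inverted)
t(9,2) = 4.55 - 3.800·0.737255 = 1.748
Σt over all 6·12 pixels = 80007/425 ≈ 188.2517647
V = pitch²·Σt = 1.02²·80007/425 = 195.857

t(9,2)=1.748 V=195.857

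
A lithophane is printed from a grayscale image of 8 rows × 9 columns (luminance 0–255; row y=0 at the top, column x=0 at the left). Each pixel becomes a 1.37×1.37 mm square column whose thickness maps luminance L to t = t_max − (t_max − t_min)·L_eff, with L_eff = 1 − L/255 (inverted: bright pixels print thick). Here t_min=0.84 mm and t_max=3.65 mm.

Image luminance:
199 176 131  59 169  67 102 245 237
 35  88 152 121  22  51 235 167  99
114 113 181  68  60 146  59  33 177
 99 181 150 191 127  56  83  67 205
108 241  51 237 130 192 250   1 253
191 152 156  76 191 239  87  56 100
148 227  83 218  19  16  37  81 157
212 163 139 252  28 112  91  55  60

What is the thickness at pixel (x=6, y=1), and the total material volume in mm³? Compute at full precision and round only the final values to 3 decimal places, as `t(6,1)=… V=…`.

span = t_max - t_min = 3.65 - 0.84 = 2.810
L(6,1) = 235, L_eff = 1 - 235/255 = 0.078431 (inverted)
t(6,1) = 3.65 - 2.810·0.078431 = 3.430
Σt over all 8·9 pixels = 2074117/12750 ≈ 162.6758431
V = pitch²·Σt = 1.37²·2074117/12750 = 305.326

t(6,1)=3.430 V=305.326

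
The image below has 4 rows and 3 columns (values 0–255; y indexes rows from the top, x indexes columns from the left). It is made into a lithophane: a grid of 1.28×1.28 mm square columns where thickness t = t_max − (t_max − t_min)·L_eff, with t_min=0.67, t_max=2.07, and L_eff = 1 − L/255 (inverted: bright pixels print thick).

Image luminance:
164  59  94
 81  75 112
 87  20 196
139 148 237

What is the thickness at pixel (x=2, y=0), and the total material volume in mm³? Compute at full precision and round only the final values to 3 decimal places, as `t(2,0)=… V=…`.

t(2,0)=1.186 V=25.874

span = t_max - t_min = 2.07 - 0.67 = 1.400
L(2,0) = 94, L_eff = 1 - 94/255 = 0.631373 (inverted)
t(2,0) = 2.07 - 1.400·0.631373 = 1.186
Σt over all 4·3 pixels = 4027/255 ≈ 15.7921569
V = pitch²·Σt = 1.28²·4027/255 = 25.874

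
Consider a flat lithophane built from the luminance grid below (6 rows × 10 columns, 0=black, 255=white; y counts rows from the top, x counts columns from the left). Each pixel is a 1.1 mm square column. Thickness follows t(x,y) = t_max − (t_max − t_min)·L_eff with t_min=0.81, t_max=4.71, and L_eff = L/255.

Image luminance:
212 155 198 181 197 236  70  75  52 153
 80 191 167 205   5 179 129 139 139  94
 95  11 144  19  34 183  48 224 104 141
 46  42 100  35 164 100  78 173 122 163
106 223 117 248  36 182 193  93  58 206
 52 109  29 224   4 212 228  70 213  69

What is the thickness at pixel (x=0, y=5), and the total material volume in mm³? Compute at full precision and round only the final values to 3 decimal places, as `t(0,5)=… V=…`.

t(0,5)=3.915 V=202.134

span = t_max - t_min = 4.71 - 0.81 = 3.900
L(0,5) = 52, L_eff = 52/255 = 0.203922
t(0,5) = 4.71 - 3.900·0.203922 = 3.915
Σt over all 6·10 pixels = 28399/170 ≈ 167.0529412
V = pitch²·Σt = 1.1²·28399/170 = 202.134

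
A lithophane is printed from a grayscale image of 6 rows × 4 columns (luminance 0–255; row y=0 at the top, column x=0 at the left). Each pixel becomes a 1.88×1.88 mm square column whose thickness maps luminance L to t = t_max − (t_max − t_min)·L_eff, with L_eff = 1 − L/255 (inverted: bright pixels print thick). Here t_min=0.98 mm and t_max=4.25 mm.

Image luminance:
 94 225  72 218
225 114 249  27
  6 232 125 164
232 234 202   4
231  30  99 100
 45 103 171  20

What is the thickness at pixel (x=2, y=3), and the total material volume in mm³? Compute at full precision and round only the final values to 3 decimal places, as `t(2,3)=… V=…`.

span = t_max - t_min = 4.25 - 0.98 = 3.270
L(2,3) = 202, L_eff = 1 - 202/255 = 0.207843 (inverted)
t(2,3) = 4.25 - 3.270·0.207843 = 3.570
Σt over all 6·4 pixels = 275559/4250 ≈ 64.8374118
V = pitch²·Σt = 1.88²·275559/4250 = 229.161

t(2,3)=3.570 V=229.161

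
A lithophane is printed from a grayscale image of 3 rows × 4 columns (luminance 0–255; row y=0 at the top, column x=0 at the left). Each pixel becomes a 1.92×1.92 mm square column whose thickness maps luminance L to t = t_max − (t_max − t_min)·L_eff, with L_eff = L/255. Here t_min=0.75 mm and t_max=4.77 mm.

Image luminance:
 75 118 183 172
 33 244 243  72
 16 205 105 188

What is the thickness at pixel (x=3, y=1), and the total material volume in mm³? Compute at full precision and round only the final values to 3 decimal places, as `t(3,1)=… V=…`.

span = t_max - t_min = 4.77 - 0.75 = 4.020
L(3,1) = 72, L_eff = 72/255 = 0.282353
t(3,1) = 4.77 - 4.020·0.282353 = 3.635
Σt over all 3·4 pixels = 66226/2125 ≈ 31.1651765
V = pitch²·Σt = 1.92²·66226/2125 = 114.887

t(3,1)=3.635 V=114.887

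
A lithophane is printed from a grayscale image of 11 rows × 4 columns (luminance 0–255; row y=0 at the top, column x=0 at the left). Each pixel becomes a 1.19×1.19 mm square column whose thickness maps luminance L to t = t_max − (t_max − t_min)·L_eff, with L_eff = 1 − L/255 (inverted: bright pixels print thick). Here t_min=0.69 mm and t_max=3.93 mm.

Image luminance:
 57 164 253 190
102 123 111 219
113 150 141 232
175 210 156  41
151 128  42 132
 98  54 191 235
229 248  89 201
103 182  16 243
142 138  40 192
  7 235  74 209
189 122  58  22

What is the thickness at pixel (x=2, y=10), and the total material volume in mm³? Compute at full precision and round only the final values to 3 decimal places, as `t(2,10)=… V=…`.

span = t_max - t_min = 3.93 - 0.69 = 3.240
L(2,10) = 58, L_eff = 1 - 58/255 = 0.772549 (inverted)
t(2,10) = 3.93 - 3.240·0.772549 = 1.427
Σt over all 11·4 pixels = 232104/2125 ≈ 109.2254118
V = pitch²·Σt = 1.19²·232104/2125 = 154.674

t(2,10)=1.427 V=154.674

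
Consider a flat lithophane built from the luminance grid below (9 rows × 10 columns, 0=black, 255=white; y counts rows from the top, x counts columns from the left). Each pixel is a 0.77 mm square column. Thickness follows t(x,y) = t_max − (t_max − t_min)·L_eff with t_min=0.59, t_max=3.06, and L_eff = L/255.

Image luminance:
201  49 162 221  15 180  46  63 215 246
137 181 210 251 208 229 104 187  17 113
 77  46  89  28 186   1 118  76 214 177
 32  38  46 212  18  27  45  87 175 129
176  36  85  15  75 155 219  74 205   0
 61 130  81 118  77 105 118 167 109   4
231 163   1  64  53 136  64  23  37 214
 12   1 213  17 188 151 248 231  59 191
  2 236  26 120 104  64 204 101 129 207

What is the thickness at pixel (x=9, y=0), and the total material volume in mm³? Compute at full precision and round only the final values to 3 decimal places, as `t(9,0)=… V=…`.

span = t_max - t_min = 3.06 - 0.59 = 2.470
L(9,0) = 246, L_eff = 246/255 = 0.964706
t(9,0) = 3.06 - 2.470·0.964706 = 0.677
Σt over all 9·10 pixels = 372064/2125 ≈ 175.0889412
V = pitch²·Σt = 0.77²·372064/2125 = 103.810

t(9,0)=0.677 V=103.810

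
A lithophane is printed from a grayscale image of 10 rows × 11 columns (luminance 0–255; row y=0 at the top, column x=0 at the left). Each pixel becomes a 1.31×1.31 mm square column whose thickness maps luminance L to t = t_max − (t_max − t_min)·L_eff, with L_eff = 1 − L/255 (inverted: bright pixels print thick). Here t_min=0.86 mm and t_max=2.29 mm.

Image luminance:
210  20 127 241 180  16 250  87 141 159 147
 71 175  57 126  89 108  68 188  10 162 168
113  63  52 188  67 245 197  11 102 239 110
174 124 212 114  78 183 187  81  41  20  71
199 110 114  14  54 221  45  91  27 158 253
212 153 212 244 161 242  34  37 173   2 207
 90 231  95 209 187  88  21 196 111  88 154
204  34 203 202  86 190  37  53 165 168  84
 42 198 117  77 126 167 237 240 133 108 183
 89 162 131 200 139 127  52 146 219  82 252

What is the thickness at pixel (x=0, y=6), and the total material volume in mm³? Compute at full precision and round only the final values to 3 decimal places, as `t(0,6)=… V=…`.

t(0,6)=1.365 V=302.444

span = t_max - t_min = 2.29 - 0.86 = 1.430
L(0,6) = 90, L_eff = 1 - 90/255 = 0.647059 (inverted)
t(0,6) = 2.29 - 1.430·0.647059 = 1.365
Σt over all 10·11 pixels = 2247047/12750 ≈ 176.2389804
V = pitch²·Σt = 1.31²·2247047/12750 = 302.444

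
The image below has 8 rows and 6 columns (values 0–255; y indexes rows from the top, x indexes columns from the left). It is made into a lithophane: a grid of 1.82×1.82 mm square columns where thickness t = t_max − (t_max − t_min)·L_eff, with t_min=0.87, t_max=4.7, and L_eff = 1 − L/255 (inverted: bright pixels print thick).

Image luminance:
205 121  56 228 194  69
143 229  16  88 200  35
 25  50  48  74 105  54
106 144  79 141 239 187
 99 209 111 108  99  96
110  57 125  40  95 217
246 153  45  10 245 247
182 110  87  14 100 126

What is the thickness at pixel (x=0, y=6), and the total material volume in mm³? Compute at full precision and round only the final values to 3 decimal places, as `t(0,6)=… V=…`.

t(0,6)=4.565 V=425.240

span = t_max - t_min = 4.7 - 0.87 = 3.830
L(0,6) = 246, L_eff = 1 - 246/255 = 0.035294 (inverted)
t(0,6) = 4.7 - 3.830·0.035294 = 4.565
Σt over all 8·6 pixels = 3273641/25500 ≈ 128.3780784
V = pitch²·Σt = 1.82²·3273641/25500 = 425.240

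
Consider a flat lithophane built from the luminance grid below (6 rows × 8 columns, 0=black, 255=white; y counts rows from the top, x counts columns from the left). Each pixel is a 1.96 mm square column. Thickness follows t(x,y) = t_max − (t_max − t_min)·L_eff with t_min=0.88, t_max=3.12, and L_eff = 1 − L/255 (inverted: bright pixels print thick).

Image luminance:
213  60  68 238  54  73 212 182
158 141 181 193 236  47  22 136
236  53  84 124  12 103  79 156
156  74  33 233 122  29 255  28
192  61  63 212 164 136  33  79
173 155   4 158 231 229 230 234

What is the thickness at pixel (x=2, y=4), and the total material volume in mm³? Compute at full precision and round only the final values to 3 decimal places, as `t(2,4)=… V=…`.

span = t_max - t_min = 3.12 - 0.88 = 2.240
L(2,4) = 63, L_eff = 1 - 63/255 = 0.752941 (inverted)
t(2,4) = 3.12 - 2.240·0.752941 = 1.433
Σt over all 6·8 pixels = 8328/85 ≈ 97.9764706
V = pitch²·Σt = 1.96²·8328/85 = 376.386

t(2,4)=1.433 V=376.386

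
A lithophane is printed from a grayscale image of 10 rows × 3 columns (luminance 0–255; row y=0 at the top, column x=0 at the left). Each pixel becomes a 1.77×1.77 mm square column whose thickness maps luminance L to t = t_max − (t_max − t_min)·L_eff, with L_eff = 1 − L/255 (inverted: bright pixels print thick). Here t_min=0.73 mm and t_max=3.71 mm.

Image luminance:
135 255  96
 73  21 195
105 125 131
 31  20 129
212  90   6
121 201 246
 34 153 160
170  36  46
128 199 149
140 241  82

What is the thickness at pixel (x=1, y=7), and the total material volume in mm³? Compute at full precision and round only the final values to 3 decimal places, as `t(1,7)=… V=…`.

t(1,7)=1.151 V=205.173

span = t_max - t_min = 3.71 - 0.73 = 2.980
L(1,7) = 36, L_eff = 1 - 36/255 = 0.858824 (inverted)
t(1,7) = 3.71 - 2.980·0.858824 = 1.151
Σt over all 10·3 pixels = 166999/2550 ≈ 65.4898039
V = pitch²·Σt = 1.77²·166999/2550 = 205.173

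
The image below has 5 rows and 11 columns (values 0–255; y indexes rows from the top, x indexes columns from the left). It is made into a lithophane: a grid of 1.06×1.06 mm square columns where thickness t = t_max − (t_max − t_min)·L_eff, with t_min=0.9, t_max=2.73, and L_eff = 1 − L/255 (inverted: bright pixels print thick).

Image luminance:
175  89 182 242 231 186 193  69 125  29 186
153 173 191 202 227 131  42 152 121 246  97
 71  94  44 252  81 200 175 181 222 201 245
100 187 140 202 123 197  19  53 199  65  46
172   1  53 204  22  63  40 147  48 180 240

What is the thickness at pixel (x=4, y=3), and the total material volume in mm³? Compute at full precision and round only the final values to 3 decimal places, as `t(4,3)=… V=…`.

t(4,3)=1.783 V=117.780

span = t_max - t_min = 2.73 - 0.9 = 1.830
L(4,3) = 123, L_eff = 1 - 123/255 = 0.517647 (inverted)
t(4,3) = 2.73 - 1.830·0.517647 = 1.783
Σt over all 5·11 pixels = 890999/8500 ≈ 104.8234118
V = pitch²·Σt = 1.06²·890999/8500 = 117.780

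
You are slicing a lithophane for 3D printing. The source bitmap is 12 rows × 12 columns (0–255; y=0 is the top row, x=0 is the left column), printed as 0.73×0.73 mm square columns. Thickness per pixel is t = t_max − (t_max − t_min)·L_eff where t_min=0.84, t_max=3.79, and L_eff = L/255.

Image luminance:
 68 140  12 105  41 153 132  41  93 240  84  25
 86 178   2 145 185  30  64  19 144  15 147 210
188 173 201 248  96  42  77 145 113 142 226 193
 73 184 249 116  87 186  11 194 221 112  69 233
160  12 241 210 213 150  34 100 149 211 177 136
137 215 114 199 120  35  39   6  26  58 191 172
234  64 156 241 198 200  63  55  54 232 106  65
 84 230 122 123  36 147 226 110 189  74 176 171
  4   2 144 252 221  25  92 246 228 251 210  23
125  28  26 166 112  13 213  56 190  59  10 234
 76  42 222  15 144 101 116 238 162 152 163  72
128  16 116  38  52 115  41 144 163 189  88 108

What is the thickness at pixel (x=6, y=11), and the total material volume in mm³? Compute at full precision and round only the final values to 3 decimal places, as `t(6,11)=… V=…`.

span = t_max - t_min = 3.79 - 0.84 = 2.950
L(6,11) = 41, L_eff = 41/255 = 0.160784
t(6,11) = 3.79 - 2.950·0.160784 = 3.316
Σt over all 12·12 pixels = 286601/850 ≈ 337.1776471
V = pitch²·Σt = 0.73²·286601/850 = 179.682

t(6,11)=3.316 V=179.682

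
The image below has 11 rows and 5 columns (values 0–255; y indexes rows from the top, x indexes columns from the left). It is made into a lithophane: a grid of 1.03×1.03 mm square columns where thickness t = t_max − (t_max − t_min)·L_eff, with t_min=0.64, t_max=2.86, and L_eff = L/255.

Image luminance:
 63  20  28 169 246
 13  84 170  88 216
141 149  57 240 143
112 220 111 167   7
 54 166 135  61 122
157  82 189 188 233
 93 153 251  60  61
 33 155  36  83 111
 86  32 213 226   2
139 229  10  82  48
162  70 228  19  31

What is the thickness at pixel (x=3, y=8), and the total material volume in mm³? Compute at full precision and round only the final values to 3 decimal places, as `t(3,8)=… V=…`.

span = t_max - t_min = 2.86 - 0.64 = 2.220
L(3,8) = 226, L_eff = 226/255 = 0.886275
t(3,8) = 2.86 - 2.220·0.886275 = 0.892
Σt over all 11·5 pixels = 430097/4250 ≈ 101.1992941
V = pitch²·Σt = 1.03²·430097/4250 = 107.362

t(3,8)=0.892 V=107.362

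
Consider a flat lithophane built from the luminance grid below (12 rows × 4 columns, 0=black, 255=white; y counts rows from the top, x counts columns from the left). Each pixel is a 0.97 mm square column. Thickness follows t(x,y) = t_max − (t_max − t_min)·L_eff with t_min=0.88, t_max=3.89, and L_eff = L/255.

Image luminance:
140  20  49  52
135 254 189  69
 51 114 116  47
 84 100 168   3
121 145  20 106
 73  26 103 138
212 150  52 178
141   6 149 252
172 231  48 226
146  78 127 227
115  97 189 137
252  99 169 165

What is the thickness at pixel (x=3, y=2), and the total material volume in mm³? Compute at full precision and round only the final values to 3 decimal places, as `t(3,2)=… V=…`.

span = t_max - t_min = 3.89 - 0.88 = 3.010
L(3,2) = 47, L_eff = 47/255 = 0.184314
t(3,2) = 3.89 - 3.010·0.184314 = 3.335
Σt over all 12·4 pixels = 2973119/25500 ≈ 116.5929020
V = pitch²·Σt = 0.97²·2973119/25500 = 109.702

t(3,2)=3.335 V=109.702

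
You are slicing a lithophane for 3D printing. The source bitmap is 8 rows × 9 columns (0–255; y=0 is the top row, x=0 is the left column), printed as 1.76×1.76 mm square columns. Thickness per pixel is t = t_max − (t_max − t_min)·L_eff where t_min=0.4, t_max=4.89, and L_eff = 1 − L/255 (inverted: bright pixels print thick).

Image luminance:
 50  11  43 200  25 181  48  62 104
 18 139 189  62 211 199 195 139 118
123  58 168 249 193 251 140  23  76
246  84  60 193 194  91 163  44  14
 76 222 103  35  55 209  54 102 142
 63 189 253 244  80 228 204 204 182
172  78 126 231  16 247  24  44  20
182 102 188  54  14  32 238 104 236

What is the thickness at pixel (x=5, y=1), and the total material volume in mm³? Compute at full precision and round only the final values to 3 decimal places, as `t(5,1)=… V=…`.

span = t_max - t_min = 4.89 - 0.4 = 4.490
L(5,1) = 199, L_eff = 1 - 199/255 = 0.219608 (inverted)
t(5,1) = 4.89 - 4.490·0.219608 = 3.904
Σt over all 8·9 pixels = 1609311/8500 ≈ 189.3307059
V = pitch²·Σt = 1.76²·1609311/8500 = 586.471

t(5,1)=3.904 V=586.471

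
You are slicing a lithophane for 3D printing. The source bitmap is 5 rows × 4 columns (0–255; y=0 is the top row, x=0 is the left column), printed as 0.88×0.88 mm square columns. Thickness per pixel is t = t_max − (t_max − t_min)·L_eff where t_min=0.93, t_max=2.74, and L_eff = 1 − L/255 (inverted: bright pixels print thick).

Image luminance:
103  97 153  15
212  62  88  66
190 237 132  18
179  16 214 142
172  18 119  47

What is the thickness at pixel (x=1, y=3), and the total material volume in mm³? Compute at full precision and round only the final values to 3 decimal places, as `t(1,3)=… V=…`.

t(1,3)=1.044 V=26.936

span = t_max - t_min = 2.74 - 0.93 = 1.810
L(1,3) = 16, L_eff = 1 - 16/255 = 0.937255 (inverted)
t(1,3) = 2.74 - 1.810·0.937255 = 1.044
Σt over all 5·4 pixels = 14783/425 ≈ 34.7835294
V = pitch²·Σt = 0.88²·14783/425 = 26.936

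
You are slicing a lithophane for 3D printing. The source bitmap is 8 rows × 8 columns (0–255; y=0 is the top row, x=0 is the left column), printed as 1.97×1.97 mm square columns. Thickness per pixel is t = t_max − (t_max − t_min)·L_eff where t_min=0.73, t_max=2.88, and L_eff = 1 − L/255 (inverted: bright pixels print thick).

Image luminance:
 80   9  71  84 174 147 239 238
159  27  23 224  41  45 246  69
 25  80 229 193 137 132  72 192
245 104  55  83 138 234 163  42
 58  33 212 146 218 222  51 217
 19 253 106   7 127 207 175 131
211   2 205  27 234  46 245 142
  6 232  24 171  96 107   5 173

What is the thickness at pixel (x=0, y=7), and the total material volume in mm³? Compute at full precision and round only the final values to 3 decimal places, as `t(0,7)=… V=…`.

span = t_max - t_min = 2.88 - 0.73 = 2.150
L(0,7) = 6, L_eff = 1 - 6/255 = 0.976471 (inverted)
t(0,7) = 2.88 - 2.150·0.976471 = 0.781
Σt over all 8·8 pixels = 146729/1275 ≈ 115.0815686
V = pitch²·Σt = 1.97²·146729/1275 = 446.620

t(0,7)=0.781 V=446.620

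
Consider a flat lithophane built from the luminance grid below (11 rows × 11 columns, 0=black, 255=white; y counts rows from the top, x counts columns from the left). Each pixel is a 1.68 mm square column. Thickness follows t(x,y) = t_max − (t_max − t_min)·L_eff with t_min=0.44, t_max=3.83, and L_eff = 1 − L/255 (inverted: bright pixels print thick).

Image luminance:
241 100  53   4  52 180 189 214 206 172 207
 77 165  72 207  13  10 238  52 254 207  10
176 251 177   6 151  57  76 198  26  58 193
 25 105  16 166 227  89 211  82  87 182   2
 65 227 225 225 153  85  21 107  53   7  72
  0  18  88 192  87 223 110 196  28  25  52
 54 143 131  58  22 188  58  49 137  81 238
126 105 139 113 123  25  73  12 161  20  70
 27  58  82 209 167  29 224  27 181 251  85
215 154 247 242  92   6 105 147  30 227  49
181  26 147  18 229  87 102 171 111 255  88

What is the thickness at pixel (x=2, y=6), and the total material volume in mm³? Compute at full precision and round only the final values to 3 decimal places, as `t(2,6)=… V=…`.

t(2,6)=2.182 V=680.741

span = t_max - t_min = 3.83 - 0.44 = 3.390
L(2,6) = 131, L_eff = 1 - 131/255 = 0.486275 (inverted)
t(2,6) = 3.83 - 3.390·0.486275 = 2.182
Σt over all 11·11 pixels = 1025067/4250 ≈ 241.1922353
V = pitch²·Σt = 1.68²·1025067/4250 = 680.741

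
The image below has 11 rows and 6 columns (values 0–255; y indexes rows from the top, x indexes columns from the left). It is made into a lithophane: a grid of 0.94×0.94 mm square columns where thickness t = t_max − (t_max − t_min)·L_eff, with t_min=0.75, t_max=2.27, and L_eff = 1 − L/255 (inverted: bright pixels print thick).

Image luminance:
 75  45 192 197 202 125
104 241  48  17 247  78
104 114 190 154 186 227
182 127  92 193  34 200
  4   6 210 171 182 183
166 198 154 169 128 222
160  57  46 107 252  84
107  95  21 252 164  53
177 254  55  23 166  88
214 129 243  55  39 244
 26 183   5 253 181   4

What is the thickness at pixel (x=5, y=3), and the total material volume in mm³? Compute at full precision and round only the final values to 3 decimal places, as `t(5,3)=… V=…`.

span = t_max - t_min = 2.27 - 0.75 = 1.520
L(5,3) = 200, L_eff = 1 - 200/255 = 0.215686 (inverted)
t(5,3) = 2.27 - 1.520·0.215686 = 1.942
Σt over all 11·6 pixels = 435943/4250 ≈ 102.5748235
V = pitch²·Σt = 0.94²·435943/4250 = 90.635

t(5,3)=1.942 V=90.635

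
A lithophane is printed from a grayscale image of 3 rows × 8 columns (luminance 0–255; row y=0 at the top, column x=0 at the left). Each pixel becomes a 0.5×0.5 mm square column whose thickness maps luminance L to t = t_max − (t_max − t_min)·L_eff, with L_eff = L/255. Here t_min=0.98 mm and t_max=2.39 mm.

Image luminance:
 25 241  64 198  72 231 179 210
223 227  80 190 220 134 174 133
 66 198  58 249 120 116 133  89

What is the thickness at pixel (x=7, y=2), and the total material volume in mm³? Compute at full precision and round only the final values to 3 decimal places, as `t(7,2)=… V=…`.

span = t_max - t_min = 2.39 - 0.98 = 1.410
L(7,2) = 89, L_eff = 89/255 = 0.349020
t(7,2) = 2.39 - 1.410·0.349020 = 1.898
Σt over all 3·8 pixels = 6339/170 ≈ 37.2882353
V = pitch²·Σt = 0.5²·6339/170 = 9.322

t(7,2)=1.898 V=9.322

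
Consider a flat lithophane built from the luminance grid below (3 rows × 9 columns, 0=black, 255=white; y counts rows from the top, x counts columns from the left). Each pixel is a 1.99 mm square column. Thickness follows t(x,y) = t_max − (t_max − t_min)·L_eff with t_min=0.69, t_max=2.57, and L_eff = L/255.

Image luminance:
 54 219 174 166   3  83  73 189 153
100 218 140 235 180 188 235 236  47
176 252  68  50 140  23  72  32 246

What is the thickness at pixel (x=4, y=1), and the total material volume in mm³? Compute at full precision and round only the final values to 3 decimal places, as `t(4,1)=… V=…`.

t(4,1)=1.243 V=165.248

span = t_max - t_min = 2.57 - 0.69 = 1.880
L(4,1) = 180, L_eff = 180/255 = 0.705882
t(4,1) = 2.57 - 1.880·0.705882 = 1.243
Σt over all 3·9 pixels = 1064069/25500 ≈ 41.7281961
V = pitch²·Σt = 1.99²·1064069/25500 = 165.248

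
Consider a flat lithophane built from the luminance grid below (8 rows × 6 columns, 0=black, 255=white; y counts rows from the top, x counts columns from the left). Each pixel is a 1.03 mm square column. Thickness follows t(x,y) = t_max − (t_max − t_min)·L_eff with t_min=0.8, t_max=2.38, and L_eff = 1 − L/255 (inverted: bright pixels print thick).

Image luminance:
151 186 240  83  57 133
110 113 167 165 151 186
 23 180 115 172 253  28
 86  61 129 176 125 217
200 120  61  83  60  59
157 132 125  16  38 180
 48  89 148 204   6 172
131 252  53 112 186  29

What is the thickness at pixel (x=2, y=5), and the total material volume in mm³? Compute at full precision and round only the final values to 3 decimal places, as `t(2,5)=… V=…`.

t(2,5)=1.575 V=79.969

span = t_max - t_min = 2.38 - 0.8 = 1.580
L(2,5) = 125, L_eff = 1 - 125/255 = 0.509804 (inverted)
t(2,5) = 2.38 - 1.580·0.509804 = 1.575
Σt over all 8·6 pixels = 480536/6375 ≈ 75.3781961
V = pitch²·Σt = 1.03²·480536/6375 = 79.969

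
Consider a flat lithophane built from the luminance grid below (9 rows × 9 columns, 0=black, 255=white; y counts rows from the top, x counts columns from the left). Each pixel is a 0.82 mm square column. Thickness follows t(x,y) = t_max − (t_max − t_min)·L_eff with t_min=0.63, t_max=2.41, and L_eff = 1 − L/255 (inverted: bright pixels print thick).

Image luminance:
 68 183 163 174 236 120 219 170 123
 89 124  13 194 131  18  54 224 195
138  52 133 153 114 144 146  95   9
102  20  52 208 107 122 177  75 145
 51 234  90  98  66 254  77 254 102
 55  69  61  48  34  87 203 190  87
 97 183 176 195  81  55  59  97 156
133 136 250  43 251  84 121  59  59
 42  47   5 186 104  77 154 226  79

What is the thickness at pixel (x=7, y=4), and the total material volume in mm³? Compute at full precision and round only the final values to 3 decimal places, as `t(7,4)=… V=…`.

span = t_max - t_min = 2.41 - 0.63 = 1.780
L(7,4) = 254, L_eff = 1 - 254/255 = 0.003922 (inverted)
t(7,4) = 2.41 - 1.780·0.003922 = 2.403
Σt over all 9·9 pixels = 201917/1700 ≈ 118.7747059
V = pitch²·Σt = 0.82²·201917/1700 = 79.864

t(7,4)=2.403 V=79.864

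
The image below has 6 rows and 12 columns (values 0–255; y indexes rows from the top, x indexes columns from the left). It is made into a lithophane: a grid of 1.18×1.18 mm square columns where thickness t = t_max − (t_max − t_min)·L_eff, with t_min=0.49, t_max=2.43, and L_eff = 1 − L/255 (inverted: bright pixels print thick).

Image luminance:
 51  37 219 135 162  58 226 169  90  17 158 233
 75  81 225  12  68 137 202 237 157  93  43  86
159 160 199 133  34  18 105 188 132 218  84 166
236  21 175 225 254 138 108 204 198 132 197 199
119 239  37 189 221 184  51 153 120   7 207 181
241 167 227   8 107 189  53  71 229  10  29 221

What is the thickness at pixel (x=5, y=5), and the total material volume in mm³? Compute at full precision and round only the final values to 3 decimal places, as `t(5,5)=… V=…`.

span = t_max - t_min = 2.43 - 0.49 = 1.940
L(5,5) = 189, L_eff = 1 - 189/255 = 0.258824 (inverted)
t(5,5) = 2.43 - 1.940·0.258824 = 1.928
Σt over all 6·12 pixels = 705739/6375 ≈ 110.7041569
V = pitch²·Σt = 1.18²·705739/6375 = 154.144

t(5,5)=1.928 V=154.144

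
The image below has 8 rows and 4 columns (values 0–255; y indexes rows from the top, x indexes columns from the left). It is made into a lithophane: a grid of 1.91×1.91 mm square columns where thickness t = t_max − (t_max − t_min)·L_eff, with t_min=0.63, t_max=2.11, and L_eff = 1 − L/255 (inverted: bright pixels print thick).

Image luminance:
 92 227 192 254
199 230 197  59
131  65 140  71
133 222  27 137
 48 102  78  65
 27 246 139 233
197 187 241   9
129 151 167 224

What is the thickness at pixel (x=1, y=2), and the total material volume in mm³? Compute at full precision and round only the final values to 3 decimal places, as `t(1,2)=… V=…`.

span = t_max - t_min = 2.11 - 0.63 = 1.480
L(1,2) = 65, L_eff = 1 - 65/255 = 0.745098 (inverted)
t(1,2) = 2.11 - 1.480·0.745098 = 1.007
Σt over all 8·4 pixels = 299423/6375 ≈ 46.9683137
V = pitch²·Σt = 1.91²·299423/6375 = 171.345

t(1,2)=1.007 V=171.345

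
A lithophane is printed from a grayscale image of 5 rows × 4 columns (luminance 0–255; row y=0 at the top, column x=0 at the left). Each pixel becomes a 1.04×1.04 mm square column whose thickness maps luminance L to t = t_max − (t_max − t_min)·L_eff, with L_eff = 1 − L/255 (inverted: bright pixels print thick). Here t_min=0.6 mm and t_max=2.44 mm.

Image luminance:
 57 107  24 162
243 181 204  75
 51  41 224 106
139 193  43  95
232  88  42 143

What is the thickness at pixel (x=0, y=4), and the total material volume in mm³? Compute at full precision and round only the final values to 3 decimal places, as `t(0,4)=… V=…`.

span = t_max - t_min = 2.44 - 0.6 = 1.840
L(0,4) = 232, L_eff = 1 - 232/255 = 0.090196 (inverted)
t(0,4) = 2.44 - 1.840·0.090196 = 2.274
Σt over all 5·4 pixels = 7568/255 ≈ 29.6784314
V = pitch²·Σt = 1.04²·7568/255 = 32.100

t(0,4)=2.274 V=32.100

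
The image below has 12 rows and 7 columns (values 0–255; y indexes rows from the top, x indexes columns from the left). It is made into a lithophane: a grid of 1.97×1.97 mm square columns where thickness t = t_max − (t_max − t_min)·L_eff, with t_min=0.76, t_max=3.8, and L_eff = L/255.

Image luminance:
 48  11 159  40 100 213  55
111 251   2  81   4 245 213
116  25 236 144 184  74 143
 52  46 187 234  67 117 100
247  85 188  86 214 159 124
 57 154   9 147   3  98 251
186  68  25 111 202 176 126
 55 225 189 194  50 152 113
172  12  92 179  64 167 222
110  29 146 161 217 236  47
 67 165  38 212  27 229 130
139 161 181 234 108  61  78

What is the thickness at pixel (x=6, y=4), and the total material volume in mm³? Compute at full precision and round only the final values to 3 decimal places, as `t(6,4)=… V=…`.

span = t_max - t_min = 3.8 - 0.76 = 3.040
L(6,4) = 124, L_eff = 124/255 = 0.486275
t(6,4) = 3.8 - 3.040·0.486275 = 2.322
Σt over all 12·7 pixels = 1226564/6375 ≈ 192.4021961
V = pitch²·Σt = 1.97²·1226564/6375 = 746.694

t(6,4)=2.322 V=746.694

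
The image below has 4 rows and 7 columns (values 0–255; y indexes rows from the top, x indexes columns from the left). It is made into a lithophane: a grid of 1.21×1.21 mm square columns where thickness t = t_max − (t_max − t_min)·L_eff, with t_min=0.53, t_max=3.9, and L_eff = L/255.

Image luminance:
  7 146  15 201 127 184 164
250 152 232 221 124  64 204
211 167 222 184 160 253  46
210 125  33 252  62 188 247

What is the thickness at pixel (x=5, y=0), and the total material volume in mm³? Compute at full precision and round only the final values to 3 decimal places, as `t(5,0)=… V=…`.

span = t_max - t_min = 3.9 - 0.53 = 3.370
L(5,0) = 184, L_eff = 184/255 = 0.721569
t(5,0) = 3.9 - 3.370·0.721569 = 1.468
Σt over all 4·7 pixels = 1284613/25500 ≈ 50.3769804
V = pitch²·Σt = 1.21²·1284613/25500 = 73.757

t(5,0)=1.468 V=73.757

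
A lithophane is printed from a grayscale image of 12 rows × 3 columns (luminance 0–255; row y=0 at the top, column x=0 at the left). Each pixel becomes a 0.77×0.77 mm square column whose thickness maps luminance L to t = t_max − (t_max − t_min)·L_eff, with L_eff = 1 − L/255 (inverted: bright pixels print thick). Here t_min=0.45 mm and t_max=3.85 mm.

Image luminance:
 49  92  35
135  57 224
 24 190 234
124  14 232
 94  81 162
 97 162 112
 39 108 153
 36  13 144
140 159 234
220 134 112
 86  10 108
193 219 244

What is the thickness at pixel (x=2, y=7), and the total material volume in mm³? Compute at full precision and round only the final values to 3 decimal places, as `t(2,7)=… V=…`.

t(2,7)=2.370 V=44.942

span = t_max - t_min = 3.85 - 0.45 = 3.400
L(2,7) = 144, L_eff = 1 - 144/255 = 0.435294 (inverted)
t(2,7) = 3.85 - 3.400·0.435294 = 2.370
Σt over all 12·3 pixels = 75.8
V = pitch²·Σt = 0.77²·75.8 = 44.942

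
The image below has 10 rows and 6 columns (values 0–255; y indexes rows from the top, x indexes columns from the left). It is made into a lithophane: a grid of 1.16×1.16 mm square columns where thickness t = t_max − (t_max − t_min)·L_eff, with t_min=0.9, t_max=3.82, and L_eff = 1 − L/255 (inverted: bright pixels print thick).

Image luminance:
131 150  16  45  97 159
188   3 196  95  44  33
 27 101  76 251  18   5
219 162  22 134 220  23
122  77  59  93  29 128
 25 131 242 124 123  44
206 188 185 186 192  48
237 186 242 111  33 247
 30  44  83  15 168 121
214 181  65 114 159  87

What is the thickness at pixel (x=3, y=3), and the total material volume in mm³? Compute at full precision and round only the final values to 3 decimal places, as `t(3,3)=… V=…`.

span = t_max - t_min = 3.82 - 0.9 = 2.920
L(3,3) = 134, L_eff = 1 - 134/255 = 0.474510 (inverted)
t(3,3) = 3.82 - 2.920·0.474510 = 2.434
Σt over all 10·6 pixels = 283964/2125 ≈ 133.6301176
V = pitch²·Σt = 1.16²·283964/2125 = 179.813

t(3,3)=2.434 V=179.813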